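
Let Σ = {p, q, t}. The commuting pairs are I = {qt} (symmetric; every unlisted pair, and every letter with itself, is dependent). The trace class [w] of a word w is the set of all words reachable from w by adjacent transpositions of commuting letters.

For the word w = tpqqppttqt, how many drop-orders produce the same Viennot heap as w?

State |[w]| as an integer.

4

0(t) covers ∅
1(p) covers 0:t
2(q) covers 1:p
3(q) covers 2:q
4(p) covers 3:q
5(p) covers 4:p
6(t) covers 5:p
7(t) covers 6:t
8(q) covers 5:p
9(t) covers 7:t
floor of heap: 0:t
completions by unplaced set U, small U first (add the entries for U minus each lowest piece of U):
  |U|=1: {8}:1  {9}:1
  |U|=2: {7,9}:1  {8,9}:2
  |U|=3: {6,7,9}:1  {7,8,9}:3
  |U|=4: {6,7,8,9}:4
  |U|=5: {5,6,7,8,9}:4
  |U|=6: {4,5,6,7,8,9}:4
  |U|=7: {3,4,5,6,7,8,9}:4
  |U|=8: {2,3,4,5,6,7,8,9}:4
  start at 0(t): 4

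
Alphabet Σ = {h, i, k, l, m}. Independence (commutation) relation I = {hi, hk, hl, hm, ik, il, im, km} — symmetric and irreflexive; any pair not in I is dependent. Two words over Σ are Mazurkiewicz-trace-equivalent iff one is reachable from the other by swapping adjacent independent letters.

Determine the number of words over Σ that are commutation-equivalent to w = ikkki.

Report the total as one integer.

10

0(i) covers ∅
1(k) covers ∅
2(k) covers 1:k
3(k) covers 2:k
4(i) covers 0:i
floor of heap: 0:i, 1:k
completions by unplaced set U, small U first (add the entries for U minus each lowest piece of U):
  |U|=1: {3}:1  {4}:1
  |U|=2: {0,4}:1  {2,3}:1  {3,4}:2
  |U|=3: {0,3,4}:3  {1,2,3}:1  {2,3,4}:3
  start at 0(i): 4
  start at 1(k): 6
sum over floor = 10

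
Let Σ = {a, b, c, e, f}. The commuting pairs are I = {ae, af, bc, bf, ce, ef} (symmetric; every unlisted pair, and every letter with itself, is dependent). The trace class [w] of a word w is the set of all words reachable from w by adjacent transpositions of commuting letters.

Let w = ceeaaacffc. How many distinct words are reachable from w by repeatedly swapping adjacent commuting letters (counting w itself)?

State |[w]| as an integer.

45

0(c) covers ∅
1(e) covers ∅
2(e) covers 1:e
3(a) covers 0:c
4(a) covers 3:a
5(a) covers 4:a
6(c) covers 5:a
7(f) covers 6:c
8(f) covers 7:f
9(c) covers 8:f
floor of heap: 0:c, 1:e
completions by unplaced set U, small U first (add the entries for U minus each lowest piece of U):
  |U|=1: {2}:1  {9}:1
  |U|=2: {1,2}:1  {2,9}:2  {8,9}:1
  |U|=3: {1,2,9}:3  {2,8,9}:3  {7,8,9}:1
  |U|=4: {1,2,8,9}:6  {2,7,8,9}:4  {6,7,8,9}:1
  |U|=5: {1,2,7,8,9}:10  {2,6,7,8,9}:5  {5,6,7,8,9}:1
  |U|=6: {1,2,6,7,8,9}:15  {2,5,6,7,8,9}:6  {4,5,6,7,8,9}:1
  |U|=7: {1,2,5,6,7,8,9}:21  {2,4,5,6,7,8,9}:7  {3,4,5,6,7,8,9}:1
  |U|=8: {0,3,4,5,6,7,8,9}:1  {1,2,4,5,6,7,8,9}:28  {2,3,4,5,6,7,8,9}:8
  start at 0(c): 36
  start at 1(e): 9
sum over floor = 45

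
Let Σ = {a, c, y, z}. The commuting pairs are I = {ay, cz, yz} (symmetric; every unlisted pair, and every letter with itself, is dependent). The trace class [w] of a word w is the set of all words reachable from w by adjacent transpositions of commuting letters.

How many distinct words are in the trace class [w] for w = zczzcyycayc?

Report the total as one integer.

140

piece 0:z — minimal
piece 1:c — minimal
piece 2:z rests on {0:z}
piece 3:z rests on {2:z}
piece 4:c rests on {1:c}
piece 5:y rests on {4:c}
piece 6:y rests on {5:y}
piece 7:c rests on {6:y}
piece 8:a rests on {3:z, 7:c}
piece 9:y rests on {7:c}
piece 10:c rests on {8:a, 9:y}
minimal pieces: {0:z, 1:c}
ways to finish when only these pieces remain (= sum over removing one remaining piece with nothing left below it):
  1 left: {10}→1
  2 left: {8,10}→1  {9,10}→1
  3 left: {3,8,10}→1  {8,9,10}→2
  4 left: {2,3,8,10}→1  {3,8,9,10}→3  {7,8,9,10}→2
  5 left: {0,2,3,8,10}→1  {2,3,8,9,10}→4  {3,7,8,9,10}→5  {6,7,8,9,10}→2
  6 left: {0,2,3,8,9,10}→5  {2,3,7,8,9,10}→9  {3,6,7,8,9,10}→7  {5,6,7,8,9,10}→2
  7 left: {0,2,3,7,8,9,10}→14  {2,3,6,7,8,9,10}→16  {3,5,6,7,8,9,10}→9  {4,5,6,7,8,9,10}→2
  8 left: {0,2,3,6,7,8,9,10}→30  {1,4,5,6,7,8,9,10}→2  {2,3,5,6,7,8,9,10}→25  {3,4,5,6,7,8,9,10}→11
  9 left: {0,2,3,5,6,7,8,9,10}→55  {1,3,4,5,6,7,8,9,10}→13  {2,3,4,5,6,7,8,9,10}→36
  placing 0:z first → 49 extensions
  placing 1:c first → 91 extensions
total linear extensions = 140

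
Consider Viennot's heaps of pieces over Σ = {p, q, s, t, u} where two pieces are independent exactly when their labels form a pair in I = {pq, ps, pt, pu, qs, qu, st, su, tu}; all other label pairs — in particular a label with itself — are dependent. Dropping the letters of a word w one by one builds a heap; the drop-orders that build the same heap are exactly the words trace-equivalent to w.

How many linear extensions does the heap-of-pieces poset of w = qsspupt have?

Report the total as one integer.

630

piece 0:q — minimal
piece 1:s — minimal
piece 2:s rests on {1:s}
piece 3:p — minimal
piece 4:u — minimal
piece 5:p rests on {3:p}
piece 6:t rests on {0:q}
minimal pieces: {0:q, 1:s, 3:p, 4:u}
ways to finish when only these pieces remain (= sum over removing one remaining piece with nothing left below it):
  1 left: {2}→1  {4}→1  {5}→1  {6}→1
  2 left: {0,6}→1  {1,2}→1  {2,4}→2  {2,5}→2  {2,6}→2  {3,5}→1  {4,5}→2  {4,6}→2  {5,6}→2
  3 left: {0,2,6}→3  {0,4,6}→3  {0,5,6}→3  {1,2,4}→3  {1,2,5}→3  {1,2,6}→3  {2,3,5}→3  {2,4,5}→6  {2,4,6}→6  {2,5,6}→6  {3,4,5}→3  {3,5,6}→3  {4,5,6}→6
  4 left: {0,1,2,6}→6  {0,2,4,6}→12  {0,2,5,6}→12  {0,3,5,6}→6  {0,4,5,6}→12  {1,2,3,5}→6  {1,2,4,5}→12  {1,2,4,6}→12  {1,2,5,6}→12  {2,3,4,5}→12  {2,3,5,6}→12  {2,4,5,6}→24  {3,4,5,6}→12
  5 left: {0,1,2,4,6}→30  {0,1,2,5,6}→30  {0,2,3,5,6}→30  {0,2,4,5,6}→60  {0,3,4,5,6}→30  {1,2,3,4,5}→30  {1,2,3,5,6}→30  {1,2,4,5,6}→60  {2,3,4,5,6}→60
  placing 0:q first → 180 extensions
  placing 1:s first → 180 extensions
  placing 3:p first → 180 extensions
  placing 4:u first → 90 extensions
total linear extensions = 630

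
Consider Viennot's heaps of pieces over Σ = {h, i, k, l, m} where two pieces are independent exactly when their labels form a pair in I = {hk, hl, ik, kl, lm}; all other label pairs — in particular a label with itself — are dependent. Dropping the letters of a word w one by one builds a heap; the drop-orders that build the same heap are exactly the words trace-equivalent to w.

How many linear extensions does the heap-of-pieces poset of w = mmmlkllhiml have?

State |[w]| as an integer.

drop 0:m onto floor
drop 1:m onto {0:m}
drop 2:m onto {1:m}
drop 3:l onto floor
drop 4:k onto {2:m}
drop 5:l onto {3:l}
drop 6:l onto {5:l}
drop 7:h onto {2:m}
drop 8:i onto {6:l, 7:h}
drop 9:m onto {4:k, 8:i}
drop 10:l onto {8:i}
ground layer = {0:m, 3:l}
drop-orders for the pieces not yet dropped (sum over which currently-grounded one goes next):
  1 to go: {9} 1  {10} 1
  2 to go: {4,9} 1  {9,10} 2
  3 to go: {4,9,10} 3  {8,9,10} 2
  4 to go: {4,8,9,10} 5  {6,8,9,10} 2  {7,8,9,10} 2
  5 to go: {4,6,8,9,10} 7  {4,7,8,9,10} 7  {5,6,8,9,10} 2  {6,7,8,9,10} 4
  6 to go: {2,4,7,8,9,10} 7  {3,5,6,8,9,10} 2  {4,5,6,8,9,10} 9  {4,6,7,8,9,10} 18  {5,6,7,8,9,10} 6
  7 to go: {1,2,4,7,8,9,10} 7  {2,4,6,7,8,9,10} 25  {3,4,5,6,8,9,10} 11  {3,5,6,7,8,9,10} 8  {4,5,6,7,8,9,10} 33
  8 to go: {0,1,2,4,7,8,9,10} 7  {1,2,4,6,7,8,9,10} 32  {2,4,5,6,7,8,9,10} 58  {3,4,5,6,7,8,9,10} 52
  9 to go: {0,1,2,4,6,7,8,9,10} 39  {1,2,4,5,6,7,8,9,10} 90  {2,3,4,5,6,7,8,9,10} 110
  if 0:m drops first: 200 orders
  if 3:l drops first: 129 orders
heap linearizations: 329

329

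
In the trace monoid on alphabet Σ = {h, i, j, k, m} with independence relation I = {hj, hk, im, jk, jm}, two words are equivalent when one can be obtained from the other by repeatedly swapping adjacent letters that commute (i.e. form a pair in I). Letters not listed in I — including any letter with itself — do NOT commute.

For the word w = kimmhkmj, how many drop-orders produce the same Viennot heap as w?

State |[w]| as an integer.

30

piece 0:k — minimal
piece 1:i rests on {0:k}
piece 2:m rests on {0:k}
piece 3:m rests on {2:m}
piece 4:h rests on {1:i, 3:m}
piece 5:k rests on {1:i, 3:m}
piece 6:m rests on {4:h, 5:k}
piece 7:j rests on {1:i}
minimal pieces: {0:k}
ways to finish when only these pieces remain (= sum over removing one remaining piece with nothing left below it):
  1 left: {6}→1  {7}→1
  2 left: {4,6}→1  {5,6}→1  {6,7}→2
  3 left: {4,5,6}→2  {4,6,7}→3  {5,6,7}→3
  4 left: {3,4,5,6}→2  {4,5,6,7}→8
  5 left: {1,4,5,6,7}→8  {2,3,4,5,6}→2  {3,4,5,6,7}→10
  6 left: {1,3,4,5,6,7}→18  {2,3,4,5,6,7}→12
  placing 0:k first → 30 extensions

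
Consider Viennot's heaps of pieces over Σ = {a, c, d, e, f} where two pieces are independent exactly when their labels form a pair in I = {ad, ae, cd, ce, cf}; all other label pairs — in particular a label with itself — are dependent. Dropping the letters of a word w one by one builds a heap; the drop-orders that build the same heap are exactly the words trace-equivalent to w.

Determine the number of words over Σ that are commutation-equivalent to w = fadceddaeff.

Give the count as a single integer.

56

#0=f has no predecessor
#1=a depends on [0:f]
#2=d depends on [0:f]
#3=c depends on [1:a]
#4=e depends on [2:d]
#5=d depends on [4:e]
#6=d depends on [5:d]
#7=a depends on [3:c]
#8=e depends on [6:d]
#9=f depends on [7:a, 8:e]
#10=f depends on [9:f]
sources: [0:f]
N(rest) = Σ N(rest − s) over sources s of rest; N(one piece) = 1:
  size 1 → [10]=1
  size 2 → [9,10]=1
  size 3 → [7,9,10]=1  [8,9,10]=1
  size 4 → [3,7,9,10]=1  [6,8,9,10]=1  [7,8,9,10]=2
  size 5 → [1,3,7,9,10]=1  [3,7,8,9,10]=3  [5,6,8,9,10]=1  [6,7,8,9,10]=3
  size 6 → [1,3,7,8,9,10]=4  [3,6,7,8,9,10]=6  [4,5,6,8,9,10]=1  [5,6,7,8,9,10]=4
  size 7 → [1,3,6,7,8,9,10]=10  [2,4,5,6,8,9,10]=1  [3,5,6,7,8,9,10]=10  [4,5,6,7,8,9,10]=5
  size 8 → [1,3,5,6,7,8,9,10]=20  [2,4,5,6,7,8,9,10]=6  [3,4,5,6,7,8,9,10]=15
  size 9 → [1,3,4,5,6,7,8,9,10]=35  [2,3,4,5,6,7,8,9,10]=21
  first=0(f) contributes 56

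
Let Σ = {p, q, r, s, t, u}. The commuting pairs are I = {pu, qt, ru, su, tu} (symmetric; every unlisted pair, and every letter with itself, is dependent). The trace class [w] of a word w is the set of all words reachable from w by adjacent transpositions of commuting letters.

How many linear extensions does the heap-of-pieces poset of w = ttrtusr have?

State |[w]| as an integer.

drop 0:t onto floor
drop 1:t onto {0:t}
drop 2:r onto {1:t}
drop 3:t onto {2:r}
drop 4:u onto floor
drop 5:s onto {3:t}
drop 6:r onto {5:s}
ground layer = {0:t, 4:u}
drop-orders for the pieces not yet dropped (sum over which currently-grounded one goes next):
  1 to go: {4} 1  {6} 1
  2 to go: {4,6} 2  {5,6} 1
  3 to go: {3,5,6} 1  {4,5,6} 3
  4 to go: {2,3,5,6} 1  {3,4,5,6} 4
  5 to go: {1,2,3,5,6} 1  {2,3,4,5,6} 5
  if 0:t drops first: 6 orders
  if 4:u drops first: 1 orders
heap linearizations: 7

7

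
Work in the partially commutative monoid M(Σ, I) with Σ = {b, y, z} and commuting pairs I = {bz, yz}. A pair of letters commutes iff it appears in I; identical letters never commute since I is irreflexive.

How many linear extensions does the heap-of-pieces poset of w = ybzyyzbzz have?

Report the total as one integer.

piece 0:y — minimal
piece 1:b rests on {0:y}
piece 2:z — minimal
piece 3:y rests on {1:b}
piece 4:y rests on {3:y}
piece 5:z rests on {2:z}
piece 6:b rests on {4:y}
piece 7:z rests on {5:z}
piece 8:z rests on {7:z}
minimal pieces: {0:y, 2:z}
ways to finish when only these pieces remain (= sum over removing one remaining piece with nothing left below it):
  1 left: {6}→1  {8}→1
  2 left: {4,6}→1  {6,8}→2  {7,8}→1
  3 left: {3,4,6}→1  {4,6,8}→3  {5,7,8}→1  {6,7,8}→3
  4 left: {1,3,4,6}→1  {2,5,7,8}→1  {3,4,6,8}→4  {4,6,7,8}→6  {5,6,7,8}→4
  5 left: {0,1,3,4,6}→1  {1,3,4,6,8}→5  {2,5,6,7,8}→5  {3,4,6,7,8}→10  {4,5,6,7,8}→10
  6 left: {0,1,3,4,6,8}→6  {1,3,4,6,7,8}→15  {2,4,5,6,7,8}→15  {3,4,5,6,7,8}→20
  7 left: {0,1,3,4,6,7,8}→21  {1,3,4,5,6,7,8}→35  {2,3,4,5,6,7,8}→35
  placing 0:y first → 70 extensions
  placing 2:z first → 56 extensions
total linear extensions = 126

126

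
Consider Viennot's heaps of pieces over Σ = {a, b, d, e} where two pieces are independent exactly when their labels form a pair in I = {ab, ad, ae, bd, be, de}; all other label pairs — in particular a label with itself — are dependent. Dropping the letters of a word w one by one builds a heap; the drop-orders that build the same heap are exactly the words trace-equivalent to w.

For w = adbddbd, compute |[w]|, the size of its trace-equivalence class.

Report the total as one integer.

105

0(a) covers ∅
1(d) covers ∅
2(b) covers ∅
3(d) covers 1:d
4(d) covers 3:d
5(b) covers 2:b
6(d) covers 4:d
floor of heap: 0:a, 1:d, 2:b
completions by unplaced set U, small U first (add the entries for U minus each lowest piece of U):
  |U|=1: {0}:1  {5}:1  {6}:1
  |U|=2: {0,5}:2  {0,6}:2  {2,5}:1  {4,6}:1  {5,6}:2
  |U|=3: {0,2,5}:3  {0,4,6}:3  {0,5,6}:6  {2,5,6}:3  {3,4,6}:1  {4,5,6}:3
  |U|=4: {0,2,5,6}:12  {0,3,4,6}:4  {0,4,5,6}:12  {1,3,4,6}:1  {2,4,5,6}:6  {3,4,5,6}:4
  |U|=5: {0,1,3,4,6}:5  {0,2,4,5,6}:30  {0,3,4,5,6}:20  {1,3,4,5,6}:5  {2,3,4,5,6}:10
  start at 0(a): 15
  start at 1(d): 60
  start at 2(b): 30
sum over floor = 105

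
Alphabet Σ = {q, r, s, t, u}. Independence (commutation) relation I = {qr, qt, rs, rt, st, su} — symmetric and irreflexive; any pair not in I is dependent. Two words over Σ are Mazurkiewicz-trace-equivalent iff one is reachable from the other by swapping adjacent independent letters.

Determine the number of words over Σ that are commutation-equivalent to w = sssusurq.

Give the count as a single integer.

drop 0:s onto floor
drop 1:s onto {0:s}
drop 2:s onto {1:s}
drop 3:u onto floor
drop 4:s onto {2:s}
drop 5:u onto {3:u}
drop 6:r onto {5:u}
drop 7:q onto {4:s, 5:u}
ground layer = {0:s, 3:u}
drop-orders for the pieces not yet dropped (sum over which currently-grounded one goes next):
  1 to go: {6} 1  {7} 1
  2 to go: {4,7} 1  {6,7} 2
  3 to go: {2,4,7} 1  {4,6,7} 3  {5,6,7} 2
  4 to go: {1,2,4,7} 1  {2,4,6,7} 4  {3,5,6,7} 2  {4,5,6,7} 5
  5 to go: {0,1,2,4,7} 1  {1,2,4,6,7} 5  {2,4,5,6,7} 9  {3,4,5,6,7} 7
  6 to go: {0,1,2,4,6,7} 6  {1,2,4,5,6,7} 14  {2,3,4,5,6,7} 16
  if 0:s drops first: 30 orders
  if 3:u drops first: 20 orders
heap linearizations: 50

50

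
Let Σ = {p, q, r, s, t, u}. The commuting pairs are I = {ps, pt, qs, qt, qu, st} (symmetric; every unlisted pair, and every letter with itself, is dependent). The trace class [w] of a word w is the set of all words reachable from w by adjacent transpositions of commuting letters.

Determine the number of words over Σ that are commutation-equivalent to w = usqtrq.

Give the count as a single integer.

8

#0=u has no predecessor
#1=s depends on [0:u]
#2=q has no predecessor
#3=t depends on [0:u]
#4=r depends on [1:s, 2:q, 3:t]
#5=q depends on [4:r]
sources: [0:u, 2:q]
N(rest) = Σ N(rest − s) over sources s of rest; N(one piece) = 1:
  size 1 → [5]=1
  size 2 → [4,5]=1
  size 3 → [1,4,5]=1  [2,4,5]=1  [3,4,5]=1
  size 4 → [1,2,4,5]=2  [1,3,4,5]=2  [2,3,4,5]=2
  first=0(u) contributes 6
  first=2(q) contributes 2
|[w]| = 8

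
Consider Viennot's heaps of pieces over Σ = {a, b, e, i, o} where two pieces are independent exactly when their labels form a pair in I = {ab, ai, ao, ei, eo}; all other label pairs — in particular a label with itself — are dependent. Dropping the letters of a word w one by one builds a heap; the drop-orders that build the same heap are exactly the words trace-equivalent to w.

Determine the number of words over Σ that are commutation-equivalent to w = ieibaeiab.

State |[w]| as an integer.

drop 0:i onto floor
drop 1:e onto floor
drop 2:i onto {0:i}
drop 3:b onto {1:e, 2:i}
drop 4:a onto {1:e}
drop 5:e onto {3:b, 4:a}
drop 6:i onto {3:b}
drop 7:a onto {5:e}
drop 8:b onto {5:e, 6:i}
ground layer = {0:i, 1:e}
drop-orders for the pieces not yet dropped (sum over which currently-grounded one goes next):
  1 to go: {7} 1  {8} 1
  2 to go: {6,8} 1  {7,8} 2
  3 to go: {5,7,8} 2  {6,7,8} 3
  4 to go: {4,5,7,8} 2  {5,6,7,8} 5
  5 to go: {3,5,6,7,8} 5  {4,5,6,7,8} 7
  6 to go: {2,3,5,6,7,8} 5  {3,4,5,6,7,8} 12
  7 to go: {0,2,3,5,6,7,8} 5  {1,3,4,5,6,7,8} 12  {2,3,4,5,6,7,8} 17
  if 0:i drops first: 29 orders
  if 1:e drops first: 22 orders
heap linearizations: 51

51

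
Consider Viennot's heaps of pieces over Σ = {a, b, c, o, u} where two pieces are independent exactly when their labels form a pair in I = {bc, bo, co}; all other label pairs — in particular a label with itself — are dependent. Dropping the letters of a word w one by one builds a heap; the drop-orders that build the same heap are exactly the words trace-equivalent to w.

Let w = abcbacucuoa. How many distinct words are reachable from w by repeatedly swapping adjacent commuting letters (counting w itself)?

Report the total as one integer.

drop 0:a onto floor
drop 1:b onto {0:a}
drop 2:c onto {0:a}
drop 3:b onto {1:b}
drop 4:a onto {2:c, 3:b}
drop 5:c onto {4:a}
drop 6:u onto {5:c}
drop 7:c onto {6:u}
drop 8:u onto {7:c}
drop 9:o onto {8:u}
drop 10:a onto {9:o}
ground layer = {0:a}
drop-orders for the pieces not yet dropped (sum over which currently-grounded one goes next):
  1 to go: {10} 1
  2 to go: {9,10} 1
  3 to go: {8,9,10} 1
  4 to go: {7,8,9,10} 1
  5 to go: {6,7,8,9,10} 1
  6 to go: {5,6,7,8,9,10} 1
  7 to go: {4,5,6,7,8,9,10} 1
  8 to go: {2,4,5,6,7,8,9,10} 1  {3,4,5,6,7,8,9,10} 1
  9 to go: {1,3,4,5,6,7,8,9,10} 1  {2,3,4,5,6,7,8,9,10} 2
  if 0:a drops first: 3 orders

3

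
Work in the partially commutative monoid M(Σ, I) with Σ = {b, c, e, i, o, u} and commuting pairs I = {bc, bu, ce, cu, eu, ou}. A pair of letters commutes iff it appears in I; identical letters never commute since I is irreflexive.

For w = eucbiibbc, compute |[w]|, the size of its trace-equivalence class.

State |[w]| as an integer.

36

#0=e has no predecessor
#1=u has no predecessor
#2=c has no predecessor
#3=b depends on [0:e]
#4=i depends on [1:u, 2:c, 3:b]
#5=i depends on [4:i]
#6=b depends on [5:i]
#7=b depends on [6:b]
#8=c depends on [5:i]
sources: [0:e, 1:u, 2:c]
N(rest) = Σ N(rest − s) over sources s of rest; N(one piece) = 1:
  size 1 → [7]=1  [8]=1
  size 2 → [6,7]=1  [7,8]=2
  size 3 → [6,7,8]=3
  size 4 → [5,6,7,8]=3
  size 5 → [4,5,6,7,8]=3
  size 6 → [1,4,5,6,7,8]=3  [2,4,5,6,7,8]=3  [3,4,5,6,7,8]=3
  size 7 → [0,3,4,5,6,7,8]=3  [1,2,4,5,6,7,8]=6  [1,3,4,5,6,7,8]=6  [2,3,4,5,6,7,8]=6
  first=0(e) contributes 18
  first=1(u) contributes 9
  first=2(c) contributes 9
|[w]| = 36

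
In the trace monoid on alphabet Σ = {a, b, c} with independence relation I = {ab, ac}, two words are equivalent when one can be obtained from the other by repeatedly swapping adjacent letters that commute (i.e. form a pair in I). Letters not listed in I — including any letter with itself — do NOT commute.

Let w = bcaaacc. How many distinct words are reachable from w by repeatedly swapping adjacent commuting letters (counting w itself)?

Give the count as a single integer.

drop 0:b onto floor
drop 1:c onto {0:b}
drop 2:a onto floor
drop 3:a onto {2:a}
drop 4:a onto {3:a}
drop 5:c onto {1:c}
drop 6:c onto {5:c}
ground layer = {0:b, 2:a}
drop-orders for the pieces not yet dropped (sum over which currently-grounded one goes next):
  1 to go: {4} 1  {6} 1
  2 to go: {3,4} 1  {4,6} 2  {5,6} 1
  3 to go: {1,5,6} 1  {2,3,4} 1  {3,4,6} 3  {4,5,6} 3
  4 to go: {0,1,5,6} 1  {1,4,5,6} 4  {2,3,4,6} 4  {3,4,5,6} 6
  5 to go: {0,1,4,5,6} 5  {1,3,4,5,6} 10  {2,3,4,5,6} 10
  if 0:b drops first: 20 orders
  if 2:a drops first: 15 orders
heap linearizations: 35

35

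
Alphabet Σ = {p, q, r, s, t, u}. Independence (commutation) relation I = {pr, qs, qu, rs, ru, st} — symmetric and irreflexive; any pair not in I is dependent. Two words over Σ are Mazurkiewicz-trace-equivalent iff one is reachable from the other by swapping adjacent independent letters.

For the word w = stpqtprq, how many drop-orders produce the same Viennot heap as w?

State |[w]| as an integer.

#0=s has no predecessor
#1=t has no predecessor
#2=p depends on [0:s, 1:t]
#3=q depends on [2:p]
#4=t depends on [3:q]
#5=p depends on [4:t]
#6=r depends on [4:t]
#7=q depends on [5:p, 6:r]
sources: [0:s, 1:t]
N(rest) = Σ N(rest − s) over sources s of rest; N(one piece) = 1:
  size 1 → [7]=1
  size 2 → [5,7]=1  [6,7]=1
  size 3 → [5,6,7]=2
  size 4 → [4,5,6,7]=2
  size 5 → [3,4,5,6,7]=2
  size 6 → [2,3,4,5,6,7]=2
  first=0(s) contributes 2
  first=1(t) contributes 2
|[w]| = 4

4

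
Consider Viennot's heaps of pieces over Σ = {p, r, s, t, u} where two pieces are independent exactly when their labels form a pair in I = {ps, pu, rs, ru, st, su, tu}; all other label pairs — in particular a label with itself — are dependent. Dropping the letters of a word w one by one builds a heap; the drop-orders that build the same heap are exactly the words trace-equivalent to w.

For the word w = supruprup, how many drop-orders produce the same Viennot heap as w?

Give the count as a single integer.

504

piece 0:s — minimal
piece 1:u — minimal
piece 2:p — minimal
piece 3:r rests on {2:p}
piece 4:u rests on {1:u}
piece 5:p rests on {3:r}
piece 6:r rests on {5:p}
piece 7:u rests on {4:u}
piece 8:p rests on {6:r}
minimal pieces: {0:s, 1:u, 2:p}
ways to finish when only these pieces remain (= sum over removing one remaining piece with nothing left below it):
  1 left: {0}→1  {7}→1  {8}→1
  2 left: {0,7}→2  {0,8}→2  {4,7}→1  {6,8}→1  {7,8}→2
  3 left: {0,4,7}→3  {0,6,8}→3  {0,7,8}→6  {1,4,7}→1  {4,7,8}→3  {5,6,8}→1  {6,7,8}→3
  4 left: {0,1,4,7}→4  {0,4,7,8}→12  {0,5,6,8}→4  {0,6,7,8}→12  {1,4,7,8}→4  {3,5,6,8}→1  {4,6,7,8}→6  {5,6,7,8}→4
  5 left: {0,1,4,7,8}→20  {0,3,5,6,8}→5  {0,4,6,7,8}→30  {0,5,6,7,8}→20  {1,4,6,7,8}→10  {2,3,5,6,8}→1  {3,5,6,7,8}→5  {4,5,6,7,8}→10
  6 left: {0,1,4,6,7,8}→60  {0,2,3,5,6,8}→6  {0,3,5,6,7,8}→30  {0,4,5,6,7,8}→60  {1,4,5,6,7,8}→20  {2,3,5,6,7,8}→6  {3,4,5,6,7,8}→15
  7 left: {0,1,4,5,6,7,8}→140  {0,2,3,5,6,7,8}→42  {0,3,4,5,6,7,8}→105  {1,3,4,5,6,7,8}→35  {2,3,4,5,6,7,8}→21
  placing 0:s first → 56 extensions
  placing 1:u first → 168 extensions
  placing 2:p first → 280 extensions
total linear extensions = 504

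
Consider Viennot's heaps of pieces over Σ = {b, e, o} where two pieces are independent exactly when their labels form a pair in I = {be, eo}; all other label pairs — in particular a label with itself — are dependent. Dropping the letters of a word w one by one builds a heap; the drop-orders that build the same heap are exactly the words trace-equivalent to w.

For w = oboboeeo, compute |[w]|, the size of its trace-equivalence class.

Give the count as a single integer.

drop 0:o onto floor
drop 1:b onto {0:o}
drop 2:o onto {1:b}
drop 3:b onto {2:o}
drop 4:o onto {3:b}
drop 5:e onto floor
drop 6:e onto {5:e}
drop 7:o onto {4:o}
ground layer = {0:o, 5:e}
drop-orders for the pieces not yet dropped (sum over which currently-grounded one goes next):
  1 to go: {6} 1  {7} 1
  2 to go: {4,7} 1  {5,6} 1  {6,7} 2
  3 to go: {3,4,7} 1  {4,6,7} 3  {5,6,7} 3
  4 to go: {2,3,4,7} 1  {3,4,6,7} 4  {4,5,6,7} 6
  5 to go: {1,2,3,4,7} 1  {2,3,4,6,7} 5  {3,4,5,6,7} 10
  6 to go: {0,1,2,3,4,7} 1  {1,2,3,4,6,7} 6  {2,3,4,5,6,7} 15
  if 0:o drops first: 21 orders
  if 5:e drops first: 7 orders
heap linearizations: 28

28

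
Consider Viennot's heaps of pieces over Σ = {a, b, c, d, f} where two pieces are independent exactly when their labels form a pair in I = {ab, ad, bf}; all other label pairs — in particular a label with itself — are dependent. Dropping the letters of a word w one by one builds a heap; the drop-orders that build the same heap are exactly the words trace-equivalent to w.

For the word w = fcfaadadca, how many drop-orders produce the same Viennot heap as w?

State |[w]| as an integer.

10

drop 0:f onto floor
drop 1:c onto {0:f}
drop 2:f onto {1:c}
drop 3:a onto {2:f}
drop 4:a onto {3:a}
drop 5:d onto {2:f}
drop 6:a onto {4:a}
drop 7:d onto {5:d}
drop 8:c onto {6:a, 7:d}
drop 9:a onto {8:c}
ground layer = {0:f}
drop-orders for the pieces not yet dropped (sum over which currently-grounded one goes next):
  1 to go: {9} 1
  2 to go: {8,9} 1
  3 to go: {6,8,9} 1  {7,8,9} 1
  4 to go: {4,6,8,9} 1  {5,7,8,9} 1  {6,7,8,9} 2
  5 to go: {3,4,6,8,9} 1  {4,6,7,8,9} 3  {5,6,7,8,9} 3
  6 to go: {3,4,6,7,8,9} 4  {4,5,6,7,8,9} 6
  7 to go: {3,4,5,6,7,8,9} 10
  8 to go: {2,3,4,5,6,7,8,9} 10
  if 0:f drops first: 10 orders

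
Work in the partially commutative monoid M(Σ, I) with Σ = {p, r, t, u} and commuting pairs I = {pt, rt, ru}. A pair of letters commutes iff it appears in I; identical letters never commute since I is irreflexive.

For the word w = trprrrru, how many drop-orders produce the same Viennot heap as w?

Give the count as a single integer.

0(t) covers ∅
1(r) covers ∅
2(p) covers 1:r
3(r) covers 2:p
4(r) covers 3:r
5(r) covers 4:r
6(r) covers 5:r
7(u) covers 0:t, 2:p
floor of heap: 0:t, 1:r
completions by unplaced set U, small U first (add the entries for U minus each lowest piece of U):
  |U|=1: {6}:1  {7}:1
  |U|=2: {0,7}:1  {5,6}:1  {6,7}:2
  |U|=3: {0,6,7}:3  {4,5,6}:1  {5,6,7}:3
  |U|=4: {0,5,6,7}:6  {3,4,5,6}:1  {4,5,6,7}:4
  |U|=5: {0,4,5,6,7}:10  {3,4,5,6,7}:5
  |U|=6: {0,3,4,5,6,7}:15  {2,3,4,5,6,7}:5
  start at 0(t): 5
  start at 1(r): 20
sum over floor = 25

25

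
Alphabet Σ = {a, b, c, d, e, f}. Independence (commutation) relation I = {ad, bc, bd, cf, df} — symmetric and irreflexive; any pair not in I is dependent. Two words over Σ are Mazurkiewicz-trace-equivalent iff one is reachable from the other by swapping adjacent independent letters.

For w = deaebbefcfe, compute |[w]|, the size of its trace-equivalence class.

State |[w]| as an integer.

piece 0:d — minimal
piece 1:e rests on {0:d}
piece 2:a rests on {1:e}
piece 3:e rests on {2:a}
piece 4:b rests on {3:e}
piece 5:b rests on {4:b}
piece 6:e rests on {5:b}
piece 7:f rests on {6:e}
piece 8:c rests on {6:e}
piece 9:f rests on {7:f}
piece 10:e rests on {8:c, 9:f}
minimal pieces: {0:d}
ways to finish when only these pieces remain (= sum over removing one remaining piece with nothing left below it):
  1 left: {10}→1
  2 left: {8,10}→1  {9,10}→1
  3 left: {7,9,10}→1  {8,9,10}→2
  4 left: {7,8,9,10}→3
  5 left: {6,7,8,9,10}→3
  6 left: {5,6,7,8,9,10}→3
  7 left: {4,5,6,7,8,9,10}→3
  8 left: {3,4,5,6,7,8,9,10}→3
  9 left: {2,3,4,5,6,7,8,9,10}→3
  placing 0:d first → 3 extensions

3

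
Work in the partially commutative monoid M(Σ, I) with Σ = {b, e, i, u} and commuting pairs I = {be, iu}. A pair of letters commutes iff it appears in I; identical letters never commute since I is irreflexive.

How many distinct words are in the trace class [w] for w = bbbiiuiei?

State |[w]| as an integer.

4

piece 0:b — minimal
piece 1:b rests on {0:b}
piece 2:b rests on {1:b}
piece 3:i rests on {2:b}
piece 4:i rests on {3:i}
piece 5:u rests on {2:b}
piece 6:i rests on {4:i}
piece 7:e rests on {5:u, 6:i}
piece 8:i rests on {7:e}
minimal pieces: {0:b}
ways to finish when only these pieces remain (= sum over removing one remaining piece with nothing left below it):
  1 left: {8}→1
  2 left: {7,8}→1
  3 left: {5,7,8}→1  {6,7,8}→1
  4 left: {4,6,7,8}→1  {5,6,7,8}→2
  5 left: {3,4,6,7,8}→1  {4,5,6,7,8}→3
  6 left: {3,4,5,6,7,8}→4
  7 left: {2,3,4,5,6,7,8}→4
  placing 0:b first → 4 extensions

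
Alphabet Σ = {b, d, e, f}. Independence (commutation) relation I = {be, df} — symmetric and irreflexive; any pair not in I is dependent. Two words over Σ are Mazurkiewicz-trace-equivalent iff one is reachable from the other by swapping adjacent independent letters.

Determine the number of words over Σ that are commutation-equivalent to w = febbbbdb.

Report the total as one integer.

0(f) covers ∅
1(e) covers 0:f
2(b) covers 0:f
3(b) covers 2:b
4(b) covers 3:b
5(b) covers 4:b
6(d) covers 1:e, 5:b
7(b) covers 6:d
floor of heap: 0:f
completions by unplaced set U, small U first (add the entries for U minus each lowest piece of U):
  |U|=1: {7}:1
  |U|=2: {6,7}:1
  |U|=3: {1,6,7}:1  {5,6,7}:1
  |U|=4: {1,5,6,7}:2  {4,5,6,7}:1
  |U|=5: {1,4,5,6,7}:3  {3,4,5,6,7}:1
  |U|=6: {1,3,4,5,6,7}:4  {2,3,4,5,6,7}:1
  start at 0(f): 5

5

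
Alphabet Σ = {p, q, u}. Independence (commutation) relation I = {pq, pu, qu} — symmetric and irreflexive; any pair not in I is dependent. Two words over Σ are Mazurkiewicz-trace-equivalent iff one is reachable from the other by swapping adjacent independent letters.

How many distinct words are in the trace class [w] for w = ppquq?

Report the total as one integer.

drop 0:p onto floor
drop 1:p onto {0:p}
drop 2:q onto floor
drop 3:u onto floor
drop 4:q onto {2:q}
ground layer = {0:p, 2:q, 3:u}
drop-orders for the pieces not yet dropped (sum over which currently-grounded one goes next):
  1 to go: {1} 1  {3} 1  {4} 1
  2 to go: {0,1} 1  {1,3} 2  {1,4} 2  {2,4} 1  {3,4} 2
  3 to go: {0,1,3} 3  {0,1,4} 3  {1,2,4} 3  {1,3,4} 6  {2,3,4} 3
  if 0:p drops first: 12 orders
  if 2:q drops first: 12 orders
  if 3:u drops first: 6 orders
heap linearizations: 30

30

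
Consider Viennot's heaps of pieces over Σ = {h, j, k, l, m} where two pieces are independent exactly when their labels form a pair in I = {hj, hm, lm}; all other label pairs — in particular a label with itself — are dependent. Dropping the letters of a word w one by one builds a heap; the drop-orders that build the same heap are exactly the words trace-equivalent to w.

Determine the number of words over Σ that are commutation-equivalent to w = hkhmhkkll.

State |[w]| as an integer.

piece 0:h — minimal
piece 1:k rests on {0:h}
piece 2:h rests on {1:k}
piece 3:m rests on {1:k}
piece 4:h rests on {2:h}
piece 5:k rests on {3:m, 4:h}
piece 6:k rests on {5:k}
piece 7:l rests on {6:k}
piece 8:l rests on {7:l}
minimal pieces: {0:h}
ways to finish when only these pieces remain (= sum over removing one remaining piece with nothing left below it):
  1 left: {8}→1
  2 left: {7,8}→1
  3 left: {6,7,8}→1
  4 left: {5,6,7,8}→1
  5 left: {3,5,6,7,8}→1  {4,5,6,7,8}→1
  6 left: {2,4,5,6,7,8}→1  {3,4,5,6,7,8}→2
  7 left: {2,3,4,5,6,7,8}→3
  placing 0:h first → 3 extensions

3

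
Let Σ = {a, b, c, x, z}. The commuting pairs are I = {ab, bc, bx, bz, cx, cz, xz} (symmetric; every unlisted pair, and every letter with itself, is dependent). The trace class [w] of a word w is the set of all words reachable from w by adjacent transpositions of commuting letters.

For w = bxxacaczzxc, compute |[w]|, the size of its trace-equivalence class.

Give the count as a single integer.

330

0(b) covers ∅
1(x) covers ∅
2(x) covers 1:x
3(a) covers 2:x
4(c) covers 3:a
5(a) covers 4:c
6(c) covers 5:a
7(z) covers 5:a
8(z) covers 7:z
9(x) covers 5:a
10(c) covers 6:c
floor of heap: 0:b, 1:x
completions by unplaced set U, small U first (add the entries for U minus each lowest piece of U):
  |U|=1: {0}:1  {8}:1  {9}:1  {10}:1
  |U|=2: {0,8}:2  {0,9}:2  {0,10}:2  {6,10}:1  {7,8}:1  {8,9}:2  {8,10}:2  {9,10}:2
  |U|=3: {0,6,10}:3  {0,7,8}:3  {0,8,9}:6  {0,8,10}:6  {0,9,10}:6  {6,8,10}:3  {6,9,10}:3  {7,8,9}:3  {7,8,10}:3  {8,9,10}:6
  |U|=4: {0,6,8,10}:12  {0,6,9,10}:12  {0,7,8,9}:12  {0,7,8,10}:12  {0,8,9,10}:24  {6,7,8,10}:6  {6,8,9,10}:12  {7,8,9,10}:12
  |U|=5: {0,6,7,8,10}:30  {0,6,8,9,10}:60  {0,7,8,9,10}:60  {6,7,8,9,10}:30
  |U|=6: {0,6,7,8,9,10}:180  {5,6,7,8,9,10}:30
  |U|=7: {0,5,6,7,8,9,10}:210  {4,5,6,7,8,9,10}:30
  |U|=8: {0,4,5,6,7,8,9,10}:240  {3,4,5,6,7,8,9,10}:30
  |U|=9: {0,3,4,5,6,7,8,9,10}:270  {2,3,4,5,6,7,8,9,10}:30
  start at 0(b): 30
  start at 1(x): 300
sum over floor = 330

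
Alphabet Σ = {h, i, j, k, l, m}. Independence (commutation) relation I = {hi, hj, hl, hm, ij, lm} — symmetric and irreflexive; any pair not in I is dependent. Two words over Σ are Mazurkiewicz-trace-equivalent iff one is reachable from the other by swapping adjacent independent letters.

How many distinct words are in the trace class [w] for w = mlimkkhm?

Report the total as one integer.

drop 0:m onto floor
drop 1:l onto floor
drop 2:i onto {0:m, 1:l}
drop 3:m onto {2:i}
drop 4:k onto {3:m}
drop 5:k onto {4:k}
drop 6:h onto {5:k}
drop 7:m onto {5:k}
ground layer = {0:m, 1:l}
drop-orders for the pieces not yet dropped (sum over which currently-grounded one goes next):
  1 to go: {6} 1  {7} 1
  2 to go: {6,7} 2
  3 to go: {5,6,7} 2
  4 to go: {4,5,6,7} 2
  5 to go: {3,4,5,6,7} 2
  6 to go: {2,3,4,5,6,7} 2
  if 0:m drops first: 2 orders
  if 1:l drops first: 2 orders
heap linearizations: 4

4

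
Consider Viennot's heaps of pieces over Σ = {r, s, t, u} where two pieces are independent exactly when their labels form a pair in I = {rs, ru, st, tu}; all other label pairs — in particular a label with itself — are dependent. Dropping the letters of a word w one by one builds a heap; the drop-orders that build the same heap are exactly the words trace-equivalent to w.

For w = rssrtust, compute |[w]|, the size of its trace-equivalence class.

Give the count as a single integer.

70

0(r) covers ∅
1(s) covers ∅
2(s) covers 1:s
3(r) covers 0:r
4(t) covers 3:r
5(u) covers 2:s
6(s) covers 5:u
7(t) covers 4:t
floor of heap: 0:r, 1:s
completions by unplaced set U, small U first (add the entries for U minus each lowest piece of U):
  |U|=1: {6}:1  {7}:1
  |U|=2: {4,7}:1  {5,6}:1  {6,7}:2
  |U|=3: {2,5,6}:1  {3,4,7}:1  {4,6,7}:3  {5,6,7}:3
  |U|=4: {0,3,4,7}:1  {1,2,5,6}:1  {2,5,6,7}:4  {3,4,6,7}:4  {4,5,6,7}:6
  |U|=5: {0,3,4,6,7}:5  {1,2,5,6,7}:5  {2,4,5,6,7}:10  {3,4,5,6,7}:10
  |U|=6: {0,3,4,5,6,7}:15  {1,2,4,5,6,7}:15  {2,3,4,5,6,7}:20
  start at 0(r): 35
  start at 1(s): 35
sum over floor = 70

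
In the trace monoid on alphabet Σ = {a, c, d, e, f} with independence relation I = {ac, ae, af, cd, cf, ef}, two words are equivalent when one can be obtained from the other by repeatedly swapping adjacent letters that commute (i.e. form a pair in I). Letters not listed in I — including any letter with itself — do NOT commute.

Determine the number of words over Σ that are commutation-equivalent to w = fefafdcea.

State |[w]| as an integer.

180

piece 0:f — minimal
piece 1:e — minimal
piece 2:f rests on {0:f}
piece 3:a — minimal
piece 4:f rests on {2:f}
piece 5:d rests on {1:e, 3:a, 4:f}
piece 6:c rests on {1:e}
piece 7:e rests on {5:d, 6:c}
piece 8:a rests on {5:d}
minimal pieces: {0:f, 1:e, 3:a}
ways to finish when only these pieces remain (= sum over removing one remaining piece with nothing left below it):
  1 left: {7}→1  {8}→1
  2 left: {6,7}→1  {7,8}→2
  3 left: {5,7,8}→2  {6,7,8}→3
  4 left: {3,5,7,8}→2  {4,5,7,8}→2  {5,6,7,8}→5
  5 left: {1,5,6,7,8}→5  {2,4,5,7,8}→2  {3,4,5,7,8}→4  {3,5,6,7,8}→7  {4,5,6,7,8}→7
  6 left: {0,2,4,5,7,8}→2  {1,3,5,6,7,8}→12  {1,4,5,6,7,8}→12  {2,3,4,5,7,8}→6  {2,4,5,6,7,8}→9  {3,4,5,6,7,8}→18
  7 left: {0,2,3,4,5,7,8}→8  {0,2,4,5,6,7,8}→11  {1,2,4,5,6,7,8}→21  {1,3,4,5,6,7,8}→42  {2,3,4,5,6,7,8}→33
  placing 0:f first → 96 extensions
  placing 1:e first → 52 extensions
  placing 3:a first → 32 extensions
total linear extensions = 180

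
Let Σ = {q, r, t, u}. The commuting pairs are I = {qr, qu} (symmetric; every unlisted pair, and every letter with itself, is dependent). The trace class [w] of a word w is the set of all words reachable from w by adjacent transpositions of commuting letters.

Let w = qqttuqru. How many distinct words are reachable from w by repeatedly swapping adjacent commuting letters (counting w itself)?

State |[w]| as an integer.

drop 0:q onto floor
drop 1:q onto {0:q}
drop 2:t onto {1:q}
drop 3:t onto {2:t}
drop 4:u onto {3:t}
drop 5:q onto {3:t}
drop 6:r onto {4:u}
drop 7:u onto {6:r}
ground layer = {0:q}
drop-orders for the pieces not yet dropped (sum over which currently-grounded one goes next):
  1 to go: {5} 1  {7} 1
  2 to go: {5,7} 2  {6,7} 1
  3 to go: {4,6,7} 1  {5,6,7} 3
  4 to go: {4,5,6,7} 4
  5 to go: {3,4,5,6,7} 4
  6 to go: {2,3,4,5,6,7} 4
  if 0:q drops first: 4 orders

4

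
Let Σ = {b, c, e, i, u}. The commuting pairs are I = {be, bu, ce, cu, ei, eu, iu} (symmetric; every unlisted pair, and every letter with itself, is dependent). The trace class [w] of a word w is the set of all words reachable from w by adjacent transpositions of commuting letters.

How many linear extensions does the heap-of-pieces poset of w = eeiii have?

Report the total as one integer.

10

0(e) covers ∅
1(e) covers 0:e
2(i) covers ∅
3(i) covers 2:i
4(i) covers 3:i
floor of heap: 0:e, 2:i
completions by unplaced set U, small U first (add the entries for U minus each lowest piece of U):
  |U|=1: {1}:1  {4}:1
  |U|=2: {0,1}:1  {1,4}:2  {3,4}:1
  |U|=3: {0,1,4}:3  {1,3,4}:3  {2,3,4}:1
  start at 0(e): 4
  start at 2(i): 6
sum over floor = 10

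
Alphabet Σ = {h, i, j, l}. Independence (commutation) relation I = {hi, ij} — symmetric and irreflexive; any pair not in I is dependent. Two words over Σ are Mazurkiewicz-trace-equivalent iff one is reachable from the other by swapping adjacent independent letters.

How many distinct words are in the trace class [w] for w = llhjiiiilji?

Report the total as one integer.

30

#0=l has no predecessor
#1=l depends on [0:l]
#2=h depends on [1:l]
#3=j depends on [2:h]
#4=i depends on [1:l]
#5=i depends on [4:i]
#6=i depends on [5:i]
#7=i depends on [6:i]
#8=l depends on [3:j, 7:i]
#9=j depends on [8:l]
#10=i depends on [8:l]
sources: [0:l]
N(rest) = Σ N(rest − s) over sources s of rest; N(one piece) = 1:
  size 1 → [9]=1  [10]=1
  size 2 → [9,10]=2
  size 3 → [8,9,10]=2
  size 4 → [3,8,9,10]=2  [7,8,9,10]=2
  size 5 → [2,3,8,9,10]=2  [3,7,8,9,10]=4  [6,7,8,9,10]=2
  size 6 → [2,3,7,8,9,10]=6  [3,6,7,8,9,10]=6  [5,6,7,8,9,10]=2
  size 7 → [2,3,6,7,8,9,10]=12  [3,5,6,7,8,9,10]=8  [4,5,6,7,8,9,10]=2
  size 8 → [2,3,5,6,7,8,9,10]=20  [3,4,5,6,7,8,9,10]=10
  size 9 → [2,3,4,5,6,7,8,9,10]=30
  first=0(l) contributes 30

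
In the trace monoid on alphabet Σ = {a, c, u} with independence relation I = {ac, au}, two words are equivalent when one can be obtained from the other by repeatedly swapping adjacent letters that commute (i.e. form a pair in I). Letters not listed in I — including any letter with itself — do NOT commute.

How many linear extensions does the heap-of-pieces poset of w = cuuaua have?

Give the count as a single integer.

15

drop 0:c onto floor
drop 1:u onto {0:c}
drop 2:u onto {1:u}
drop 3:a onto floor
drop 4:u onto {2:u}
drop 5:a onto {3:a}
ground layer = {0:c, 3:a}
drop-orders for the pieces not yet dropped (sum over which currently-grounded one goes next):
  1 to go: {4} 1  {5} 1
  2 to go: {2,4} 1  {3,5} 1  {4,5} 2
  3 to go: {1,2,4} 1  {2,4,5} 3  {3,4,5} 3
  4 to go: {0,1,2,4} 1  {1,2,4,5} 4  {2,3,4,5} 6
  if 0:c drops first: 10 orders
  if 3:a drops first: 5 orders
heap linearizations: 15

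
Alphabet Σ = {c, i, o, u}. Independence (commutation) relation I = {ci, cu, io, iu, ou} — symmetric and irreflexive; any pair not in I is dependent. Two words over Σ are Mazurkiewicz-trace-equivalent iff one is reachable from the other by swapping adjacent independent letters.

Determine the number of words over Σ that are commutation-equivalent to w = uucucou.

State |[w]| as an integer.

35

0(u) covers ∅
1(u) covers 0:u
2(c) covers ∅
3(u) covers 1:u
4(c) covers 2:c
5(o) covers 4:c
6(u) covers 3:u
floor of heap: 0:u, 2:c
completions by unplaced set U, small U first (add the entries for U minus each lowest piece of U):
  |U|=1: {5}:1  {6}:1
  |U|=2: {3,6}:1  {4,5}:1  {5,6}:2
  |U|=3: {1,3,6}:1  {2,4,5}:1  {3,5,6}:3  {4,5,6}:3
  |U|=4: {0,1,3,6}:1  {1,3,5,6}:4  {2,4,5,6}:4  {3,4,5,6}:6
  |U|=5: {0,1,3,5,6}:5  {1,3,4,5,6}:10  {2,3,4,5,6}:10
  start at 0(u): 20
  start at 2(c): 15
sum over floor = 35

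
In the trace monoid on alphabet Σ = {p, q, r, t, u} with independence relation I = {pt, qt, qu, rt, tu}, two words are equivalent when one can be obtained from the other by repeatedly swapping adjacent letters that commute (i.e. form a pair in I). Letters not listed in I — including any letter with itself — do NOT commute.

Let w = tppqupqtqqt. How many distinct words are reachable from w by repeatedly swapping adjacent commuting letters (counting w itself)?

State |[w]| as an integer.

drop 0:t onto floor
drop 1:p onto floor
drop 2:p onto {1:p}
drop 3:q onto {2:p}
drop 4:u onto {2:p}
drop 5:p onto {3:q, 4:u}
drop 6:q onto {5:p}
drop 7:t onto {0:t}
drop 8:q onto {6:q}
drop 9:q onto {8:q}
drop 10:t onto {7:t}
ground layer = {0:t, 1:p}
drop-orders for the pieces not yet dropped (sum over which currently-grounded one goes next):
  1 to go: {9} 1  {10} 1
  2 to go: {7,10} 1  {8,9} 1  {9,10} 2
  3 to go: {0,7,10} 1  {6,8,9} 1  {7,9,10} 3  {8,9,10} 3
  4 to go: {0,7,9,10} 4  {5,6,8,9} 1  {6,8,9,10} 4  {7,8,9,10} 6
  5 to go: {0,7,8,9,10} 10  {3,5,6,8,9} 1  {4,5,6,8,9} 1  {5,6,8,9,10} 5  {6,7,8,9,10} 10
  6 to go: {0,6,7,8,9,10} 20  {3,4,5,6,8,9} 2  {3,5,6,8,9,10} 6  {4,5,6,8,9,10} 6  {5,6,7,8,9,10} 15
  7 to go: {0,5,6,7,8,9,10} 35  {2,3,4,5,6,8,9} 2  {3,4,5,6,8,9,10} 14  {3,5,6,7,8,9,10} 21  {4,5,6,7,8,9,10} 21
  8 to go: {0,3,5,6,7,8,9,10} 56  {0,4,5,6,7,8,9,10} 56  {1,2,3,4,5,6,8,9} 2  {2,3,4,5,6,8,9,10} 16  {3,4,5,6,7,8,9,10} 56
  9 to go: {0,3,4,5,6,7,8,9,10} 168  {1,2,3,4,5,6,8,9,10} 18  {2,3,4,5,6,7,8,9,10} 72
  if 0:t drops first: 90 orders
  if 1:p drops first: 240 orders
heap linearizations: 330

330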